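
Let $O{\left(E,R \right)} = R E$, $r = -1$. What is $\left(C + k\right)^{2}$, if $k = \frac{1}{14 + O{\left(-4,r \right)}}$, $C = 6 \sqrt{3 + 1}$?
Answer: $\frac{47089}{324} \approx 145.34$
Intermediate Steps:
$O{\left(E,R \right)} = E R$
$C = 12$ ($C = 6 \sqrt{4} = 6 \cdot 2 = 12$)
$k = \frac{1}{18}$ ($k = \frac{1}{14 - -4} = \frac{1}{14 + 4} = \frac{1}{18} \approx 0.055556$)
$\left(C + k\right)^{2} = \left(12 + \frac{1}{18}\right)^{2} = \left(\frac{217}{18}\right)^{2} = \frac{47089}{324}$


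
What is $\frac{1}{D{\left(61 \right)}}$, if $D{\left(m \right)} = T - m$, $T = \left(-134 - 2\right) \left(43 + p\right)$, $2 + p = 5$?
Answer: $- \frac{1}{6317} \approx -0.0001583$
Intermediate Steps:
$p = 3$ ($p = -2 + 5 = 3$)
$T = -6256$ ($T = \left(-134 - 2\right) \left(43 + 3\right) = \left(-136\right) 46 = -6256$)
$D{\left(m \right)} = -6256 - m$
$\frac{1}{D{\left(61 \right)}} = \frac{1}{-6256 - 61} = \frac{1}{-6317} = - \frac{1}{6317}$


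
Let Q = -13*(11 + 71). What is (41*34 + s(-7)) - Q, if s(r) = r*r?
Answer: 2509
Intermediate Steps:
s(r) = r²
Q = -1066 (Q = -13*82 = -1066)
(41*34 + s(-7)) - Q = (41*34 + (-7)²) - 1*(-1066) = (1394 + 49) + 1066 = 1443 + 1066 = 2509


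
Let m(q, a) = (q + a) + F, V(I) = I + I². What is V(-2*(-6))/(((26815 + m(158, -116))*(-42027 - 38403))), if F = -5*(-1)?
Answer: -13/180042555 ≈ -7.2205e-8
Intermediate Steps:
F = 5
m(q, a) = 5 + a + q (m(q, a) = (q + a) + 5 = (a + q) + 5 = 5 + a + q)
V(-2*(-6))/(((26815 + m(158, -116))*(-42027 - 38403))) = ((-2*(-6))*(1 - 2*(-6)))/(((26815 + (5 - 116 + 158))*(-42027 - 38403))) = (12*(1 + 12))/(((26815 + 47)*(-80430))) = (12*13)/((26862*(-80430))) = 156/(-2160510660) = 156*(-1/2160510660) = -13/180042555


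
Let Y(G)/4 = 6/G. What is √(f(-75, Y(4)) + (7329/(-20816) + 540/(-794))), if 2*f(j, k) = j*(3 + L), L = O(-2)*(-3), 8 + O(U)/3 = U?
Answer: I*√14890124311106901/2065988 ≈ 59.064*I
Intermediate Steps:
O(U) = -24 + 3*U
Y(G) = 24/G (Y(G) = 4*(6/G) = 24/G)
L = 90 (L = (-24 + 3*(-2))*(-3) = (-24 - 6)*(-3) = -30*(-3) = 90)
f(j, k) = 93*j/2 (f(j, k) = (j*(3 + 90))/2 = (j*93)/2 = (93*j)/2 = 93*j/2)
√(f(-75, Y(4)) + (7329/(-20816) + 540/(-794))) = √((93/2)*(-75) + (7329/(-20816) + 540/(-794))) = √(-6975/2 + (7329*(-1/20816) + 540*(-1/794))) = √(-6975/2 + (-7329/20816 - 270/397)) = √(-6975/2 - 8529933/8263952) = √(-28829062533/8263952) = I*√14890124311106901/2065988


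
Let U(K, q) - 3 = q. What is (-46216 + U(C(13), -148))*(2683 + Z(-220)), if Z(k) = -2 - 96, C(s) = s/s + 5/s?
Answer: -119843185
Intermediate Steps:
C(s) = 1 + 5/s
U(K, q) = 3 + q
Z(k) = -98
(-46216 + U(C(13), -148))*(2683 + Z(-220)) = (-46216 + (3 - 148))*(2683 - 98) = (-46216 - 145)*2585 = -46361*2585 = -119843185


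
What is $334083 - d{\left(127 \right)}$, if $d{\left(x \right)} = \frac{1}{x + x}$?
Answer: $\frac{84857081}{254} \approx 3.3408 \cdot 10^{5}$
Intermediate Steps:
$d{\left(x \right)} = \frac{1}{2 x}$
$334083 - d{\left(127 \right)} = 334083 - \frac{1}{2 \cdot 127} = 334083 - \frac{1}{2} \cdot \frac{1}{127} = 334083 - \frac{1}{254} = \frac{84857081}{254}$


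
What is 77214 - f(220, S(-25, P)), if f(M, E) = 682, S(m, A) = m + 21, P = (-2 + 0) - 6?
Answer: 76532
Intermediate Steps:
P = -8 (P = -2 - 6 = -8)
S(m, A) = 21 + m
77214 - f(220, S(-25, P)) = 77214 - 1*682 = 77214 - 682 = 76532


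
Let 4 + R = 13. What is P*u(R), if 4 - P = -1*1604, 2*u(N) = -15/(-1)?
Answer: 12060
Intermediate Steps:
R = 9 (R = -4 + 13 = 9)
u(N) = 15/2 (u(N) = (-15/(-1))/2 = (-15*(-1))/2 = (½)*15 = 15/2)
P = 1608 (P = 4 - (-1)*1604 = 4 - 1*(-1604) = 4 + 1604 = 1608)
P*u(R) = 1608*(15/2) = 12060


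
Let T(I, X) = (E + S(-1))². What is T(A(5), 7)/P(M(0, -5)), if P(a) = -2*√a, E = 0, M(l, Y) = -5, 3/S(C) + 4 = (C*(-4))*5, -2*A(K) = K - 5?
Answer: 9*I*√5/2560 ≈ 0.0078612*I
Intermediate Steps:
A(K) = 5/2 - K/2 (A(K) = -(K - 5)/2 = -(-5 + K)/2 = 5/2 - K/2)
S(C) = 3/(-4 - 20*C) (S(C) = 3/(-4 + (C*(-4))*5) = 3/(-4 - 4*C*5) = 3/(-4 - 20*C))
T(I, X) = 9/256 (T(I, X) = (0 - 3/(4 + 20*(-1)))² = (0 - 3/(4 - 20))² = (0 - 3/(-16))² = (0 - 3*(-1/16))² = (0 + 3/16)² = (3/16)² = 9/256)
T(A(5), 7)/P(M(0, -5)) = 9/(256*((-2*I*√5))) = 9*(I*√5/10)/256 = 9*I*√5/2560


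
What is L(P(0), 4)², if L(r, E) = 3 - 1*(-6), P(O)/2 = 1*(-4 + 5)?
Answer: 81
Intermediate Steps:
P(O) = 2 (P(O) = 2*(1*(-4 + 5)) = 2*(1*1) = 2*1 = 2)
L(r, E) = 9 (L(r, E) = 3 + 6 = 9)
L(P(0), 4)² = 9² = 81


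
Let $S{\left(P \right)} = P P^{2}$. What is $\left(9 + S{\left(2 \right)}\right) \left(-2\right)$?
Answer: $-34$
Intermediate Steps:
$S{\left(P \right)} = P^{3}$
$\left(9 + S{\left(2 \right)}\right) \left(-2\right) = \left(9 + 2^{3}\right) \left(-2\right) = \left(9 + 8\right) \left(-2\right) = 17 \left(-2\right) = -34$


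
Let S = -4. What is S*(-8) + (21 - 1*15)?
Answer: 38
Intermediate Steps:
S*(-8) + (21 - 1*15) = -4*(-8) + (21 - 1*15) = 32 + (21 - 15) = 32 + 6 = 38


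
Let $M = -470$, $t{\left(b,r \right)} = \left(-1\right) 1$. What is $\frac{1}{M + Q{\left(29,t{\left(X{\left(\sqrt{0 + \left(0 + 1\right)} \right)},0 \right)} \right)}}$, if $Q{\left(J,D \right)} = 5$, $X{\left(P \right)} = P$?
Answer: $- \frac{1}{465} \approx -0.0021505$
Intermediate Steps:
$t{\left(b,r \right)} = -1$
$\frac{1}{M + Q{\left(29,t{\left(X{\left(\sqrt{0 + \left(0 + 1\right)} \right)},0 \right)} \right)}} = \frac{1}{-470 + 5} = \frac{1}{-465} = - \frac{1}{465}$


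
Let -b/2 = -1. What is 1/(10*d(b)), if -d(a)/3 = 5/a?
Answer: -1/75 ≈ -0.013333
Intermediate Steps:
b = 2 (b = -2*(-1) = 2)
d(a) = -15/a
1/(10*d(b)) = 1/(10*(-15/2)) = 1/(-75) = -1/75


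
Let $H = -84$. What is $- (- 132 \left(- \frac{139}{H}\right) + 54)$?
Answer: $\frac{1151}{7} \approx 164.43$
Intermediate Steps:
$- (- 132 \left(- \frac{139}{H}\right) + 54) = - (- 132 \left(- \frac{139}{-84}\right) + 54) = - (- 132 \left(\left(-139\right) \left(- \frac{1}{84}\right)\right) + 54) = - (\left(-132\right) \frac{139}{84} + 54) = - (- \frac{1529}{7} + 54) = \left(-1\right) \left(- \frac{1151}{7}\right) = \frac{1151}{7}$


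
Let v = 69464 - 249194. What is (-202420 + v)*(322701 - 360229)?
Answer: 14341325200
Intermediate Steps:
v = -179730
(-202420 + v)*(322701 - 360229) = (-202420 - 179730)*(322701 - 360229) = -382150*(-37528) = 14341325200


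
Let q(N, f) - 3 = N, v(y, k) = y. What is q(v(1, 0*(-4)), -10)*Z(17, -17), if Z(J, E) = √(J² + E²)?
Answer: 68*√2 ≈ 96.167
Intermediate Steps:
q(N, f) = 3 + N
Z(J, E) = √(E² + J²)
q(v(1, 0*(-4)), -10)*Z(17, -17) = (3 + 1)*√((-17)² + 17²) = 4*√(289 + 289) = 4*√578 = 4*(17*√2) = 68*√2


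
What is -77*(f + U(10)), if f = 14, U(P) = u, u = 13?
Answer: -2079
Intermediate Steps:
U(P) = 13
-77*(f + U(10)) = -77*(14 + 13) = -77*27 = -2079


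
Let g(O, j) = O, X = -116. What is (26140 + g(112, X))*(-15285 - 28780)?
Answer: -1156794380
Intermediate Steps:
(26140 + g(112, X))*(-15285 - 28780) = (26140 + 112)*(-15285 - 28780) = 26252*(-44065) = -1156794380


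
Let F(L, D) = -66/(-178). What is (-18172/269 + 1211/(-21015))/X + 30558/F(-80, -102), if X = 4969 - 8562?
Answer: 1673940372988909/20311354755 ≈ 82414.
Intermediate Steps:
F(L, D) = 33/89 (F(L, D) = -66*(-1/178) = 33/89)
X = -3593
(-18172/269 + 1211/(-21015))/X + 30558/F(-80, -102) = (-18172/269 + 1211/(-21015))/(-3593) + 30558/(33/89) = (-18172*1/269 + 1211*(-1/21015))*(-1/3593) + 30558*(89/33) = (-18172/269 - 1211/21015)*(-1/3593) + 82414 = -382210339/5653035*(-1/3593) + 82414 = 382210339/20311354755 + 82414 = 1673940372988909/20311354755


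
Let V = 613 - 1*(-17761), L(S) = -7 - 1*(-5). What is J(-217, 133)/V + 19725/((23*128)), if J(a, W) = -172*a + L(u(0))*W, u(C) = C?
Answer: 235762951/27046528 ≈ 8.7169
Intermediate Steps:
L(S) = -2 (L(S) = -7 + 5 = -2)
V = 18374 (V = 613 + 17761 = 18374)
J(a, W) = -172*a - 2*W
J(-217, 133)/V + 19725/((23*128)) = (-172*(-217) - 2*133)/18374 + 19725/((23*128)) = (37324 - 266)*(1/18374) + 19725/2944 = 37058*(1/18374) + 19725*(1/2944) = 18529/9187 + 19725/2944 = 235762951/27046528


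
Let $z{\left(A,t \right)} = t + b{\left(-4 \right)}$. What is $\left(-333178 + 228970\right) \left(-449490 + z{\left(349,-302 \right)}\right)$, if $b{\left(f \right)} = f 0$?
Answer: $46871924736$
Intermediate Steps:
$b{\left(f \right)} = 0$
$z{\left(A,t \right)} = t$ ($z{\left(A,t \right)} = t + 0 = t$)
$\left(-333178 + 228970\right) \left(-449490 + z{\left(349,-302 \right)}\right) = \left(-333178 + 228970\right) \left(-449490 - 302\right) = \left(-104208\right) \left(-449792\right) = 46871924736$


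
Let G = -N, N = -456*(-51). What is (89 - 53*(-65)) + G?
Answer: -19722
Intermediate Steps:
N = 23256
G = -23256 (G = -1*23256 = -23256)
(89 - 53*(-65)) + G = (89 - 53*(-65)) - 23256 = (89 + 3445) - 23256 = 3534 - 23256 = -19722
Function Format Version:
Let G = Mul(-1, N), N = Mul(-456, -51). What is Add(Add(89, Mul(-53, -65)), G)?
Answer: -19722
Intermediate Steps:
N = 23256
G = -23256 (G = Mul(-1, 23256) = -23256)
Add(Add(89, Mul(-53, -65)), G) = Add(Add(89, Mul(-53, -65)), -23256) = Add(Add(89, 3445), -23256) = Add(3534, -23256) = -19722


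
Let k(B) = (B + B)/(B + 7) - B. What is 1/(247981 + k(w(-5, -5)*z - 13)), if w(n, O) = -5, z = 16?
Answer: 43/10667275 ≈ 4.0310e-6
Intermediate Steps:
k(B) = -B + 2*B/(7 + B) (k(B) = (2*B)/(7 + B) - B = 2*B/(7 + B) - B = -B + 2*B/(7 + B))
1/(247981 + k(w(-5, -5)*z - 13)) = 1/(247981 - (-5*16 - 13)*(5 + (-5*16 - 13))/(7 + (-5*16 - 13))) = 1/(247981 - (-80 - 13)*(5 + (-80 - 13))/(7 + (-80 - 13))) = 1/(247981 - 1*(-93)*(5 - 93)/(7 - 93)) = 1/(247981 - 1*(-93)*(-88)/(-86)) = 1/(247981 - 1*(-93)*(-1/86)*(-88)) = 1/(247981 + 4092/43) = 1/(10667275/43) = 43/10667275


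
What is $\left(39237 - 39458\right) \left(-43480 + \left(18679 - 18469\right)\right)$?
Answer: $9562670$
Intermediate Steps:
$\left(39237 - 39458\right) \left(-43480 + \left(18679 - 18469\right)\right) = - 221 \left(-43480 + 210\right) = \left(-221\right) \left(-43270\right) = 9562670$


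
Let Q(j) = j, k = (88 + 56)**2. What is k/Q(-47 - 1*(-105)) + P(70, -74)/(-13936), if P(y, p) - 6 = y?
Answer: 36121561/101036 ≈ 357.51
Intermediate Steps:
P(y, p) = 6 + y
k = 20736 (k = 144**2 = 20736)
k/Q(-47 - 1*(-105)) + P(70, -74)/(-13936) = 20736/(-47 - 1*(-105)) + (6 + 70)/(-13936) = 20736/(-47 + 105) + 76*(-1/13936) = 20736/58 - 19/3484 = 20736*(1/58) - 19/3484 = 10368/29 - 19/3484 = 36121561/101036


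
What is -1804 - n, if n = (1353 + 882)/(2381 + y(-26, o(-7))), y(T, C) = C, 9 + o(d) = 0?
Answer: -4281323/2372 ≈ -1804.9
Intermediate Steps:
o(d) = -9 (o(d) = -9 + 0 = -9)
n = 2235/2372 (n = (1353 + 882)/(2381 - 9) = 2235/2372 ≈ 0.94224)
-1804 - n = -1804 - 1*2235/2372 = -1804 - 2235/2372 = -4281323/2372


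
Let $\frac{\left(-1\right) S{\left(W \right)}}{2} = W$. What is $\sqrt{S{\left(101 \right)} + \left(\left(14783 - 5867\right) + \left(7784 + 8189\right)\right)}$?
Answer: $3 \sqrt{2743} \approx 157.12$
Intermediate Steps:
$S{\left(W \right)} = - 2 W$
$\sqrt{S{\left(101 \right)} + \left(\left(14783 - 5867\right) + \left(7784 + 8189\right)\right)} = \sqrt{\left(-2\right) 101 + \left(\left(14783 - 5867\right) + \left(7784 + 8189\right)\right)} = \sqrt{-202 + \left(8916 + 15973\right)} = \sqrt{-202 + 24889} = \sqrt{24687} = 3 \sqrt{2743}$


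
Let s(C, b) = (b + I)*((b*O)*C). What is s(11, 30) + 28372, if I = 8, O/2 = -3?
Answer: -46868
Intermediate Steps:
O = -6 (O = 2*(-3) = -6)
s(C, b) = -6*C*b*(8 + b) (s(C, b) = (b + 8)*((b*(-6))*C) = (8 + b)*((-6*b)*C) = (8 + b)*(-6*C*b) = -6*C*b*(8 + b))
s(11, 30) + 28372 = -6*11*30*(8 + 30) + 28372 = -6*11*30*38 + 28372 = -75240 + 28372 = -46868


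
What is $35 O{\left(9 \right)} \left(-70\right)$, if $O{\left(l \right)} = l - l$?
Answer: $0$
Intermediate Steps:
$O{\left(l \right)} = 0$
$35 O{\left(9 \right)} \left(-70\right) = 35 \cdot 0 \left(-70\right) = 0 \left(-70\right) = 0$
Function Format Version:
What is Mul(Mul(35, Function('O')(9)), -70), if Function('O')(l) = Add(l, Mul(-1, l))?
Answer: 0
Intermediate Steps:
Function('O')(l) = 0
Mul(Mul(35, Function('O')(9)), -70) = Mul(Mul(35, 0), -70) = Mul(0, -70) = 0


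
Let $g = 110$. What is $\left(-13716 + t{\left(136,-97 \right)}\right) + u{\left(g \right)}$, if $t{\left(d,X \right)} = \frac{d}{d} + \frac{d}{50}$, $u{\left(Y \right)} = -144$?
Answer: $- \frac{346407}{25} \approx -13856.0$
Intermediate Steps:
$t{\left(d,X \right)} = 1 + \frac{d}{50}$ ($t{\left(d,X \right)} = 1 + d \frac{1}{50} = 1 + \frac{d}{50}$)
$\left(-13716 + t{\left(136,-97 \right)}\right) + u{\left(g \right)} = \left(-13716 + \left(1 + \frac{1}{50} \cdot 136\right)\right) - 144 = \left(-13716 + \left(1 + \frac{68}{25}\right)\right) - 144 = \left(-13716 + \frac{93}{25}\right) - 144 = - \frac{342807}{25} - 144 = - \frac{346407}{25}$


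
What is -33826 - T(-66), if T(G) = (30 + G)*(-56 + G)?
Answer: -38218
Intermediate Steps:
T(G) = (-56 + G)*(30 + G)
-33826 - T(-66) = -33826 - (-1680 + (-66)² - 26*(-66)) = -33826 - (-1680 + 4356 + 1716) = -33826 - 1*4392 = -33826 - 4392 = -38218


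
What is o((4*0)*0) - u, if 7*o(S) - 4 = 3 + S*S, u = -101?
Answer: 102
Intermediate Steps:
o(S) = 1 + S²/7 (o(S) = 4/7 + (3 + S*S)/7 = 4/7 + (3 + S²)/7 = 4/7 + (3/7 + S²/7) = 1 + S²/7)
o((4*0)*0) - u = (1 + ((4*0)*0)²/7) - 1*(-101) = (1 + (0*0)²/7) + 101 = (1 + (⅐)*0²) + 101 = (1 + (⅐)*0) + 101 = (1 + 0) + 101 = 1 + 101 = 102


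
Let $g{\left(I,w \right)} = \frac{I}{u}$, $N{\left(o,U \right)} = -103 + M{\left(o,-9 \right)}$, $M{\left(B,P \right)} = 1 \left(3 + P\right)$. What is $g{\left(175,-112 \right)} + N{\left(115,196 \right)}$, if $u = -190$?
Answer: $- \frac{4177}{38} \approx -109.92$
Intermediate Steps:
$M{\left(B,P \right)} = 3 + P$
$N{\left(o,U \right)} = -109$ ($N{\left(o,U \right)} = -103 + \left(3 - 9\right) = -103 - 6 = -109$)
$g{\left(I,w \right)} = - \frac{I}{190}$ ($g{\left(I,w \right)} = \frac{I}{-190} = I \left(- \frac{1}{190}\right) = - \frac{I}{190}$)
$g{\left(175,-112 \right)} + N{\left(115,196 \right)} = \left(- \frac{1}{190}\right) 175 - 109 = - \frac{35}{38} - 109 = - \frac{4177}{38}$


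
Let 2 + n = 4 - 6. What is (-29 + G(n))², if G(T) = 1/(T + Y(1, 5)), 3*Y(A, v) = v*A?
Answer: 42436/49 ≈ 866.04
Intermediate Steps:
Y(A, v) = A*v/3 (Y(A, v) = (v*A)/3 = (A*v)/3 = A*v/3)
n = -4 (n = -2 + (4 - 6) = -2 - 2 = -4)
G(T) = 1/(5/3 + T) (G(T) = 1/(T + (⅓)*1*5) = 1/(T + 5/3) = 1/(5/3 + T))
(-29 + G(n))² = (-29 + 3/(5 + 3*(-4)))² = (-29 + 3/(5 - 12))² = (-29 + 3/(-7))² = (-29 + 3*(-⅐))² = (-29 - 3/7)² = (-206/7)² = 42436/49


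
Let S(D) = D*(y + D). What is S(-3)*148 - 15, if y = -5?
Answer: 3537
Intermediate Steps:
S(D) = D*(-5 + D)
S(-3)*148 - 15 = -3*(-5 - 3)*148 - 15 = -3*(-8)*148 - 15 = 24*148 - 15 = 3552 - 15 = 3537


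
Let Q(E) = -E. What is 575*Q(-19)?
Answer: 10925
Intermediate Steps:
575*Q(-19) = 575*(-1*(-19)) = 575*19 = 10925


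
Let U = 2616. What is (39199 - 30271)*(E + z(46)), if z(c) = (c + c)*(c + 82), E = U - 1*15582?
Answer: -10624320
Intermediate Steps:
E = -12966 (E = 2616 - 1*15582 = 2616 - 15582 = -12966)
z(c) = 2*c*(82 + c) (z(c) = (2*c)*(82 + c) = 2*c*(82 + c))
(39199 - 30271)*(E + z(46)) = (39199 - 30271)*(-12966 + 2*46*(82 + 46)) = 8928*(-12966 + 2*46*128) = 8928*(-12966 + 11776) = 8928*(-1190) = -10624320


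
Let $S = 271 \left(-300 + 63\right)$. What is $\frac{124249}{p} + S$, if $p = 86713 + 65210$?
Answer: $- \frac{9757434272}{151923} \approx -64226.0$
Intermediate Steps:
$p = 151923$
$S = -64227$ ($S = 271 \left(-237\right) = -64227$)
$\frac{124249}{p} + S = \frac{124249}{151923} - 64227 = - \frac{9757434272}{151923}$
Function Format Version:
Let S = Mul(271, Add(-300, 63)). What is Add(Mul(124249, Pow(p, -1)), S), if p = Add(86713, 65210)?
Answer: Rational(-9757434272, 151923) ≈ -64226.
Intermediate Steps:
p = 151923
S = -64227 (S = Mul(271, -237) = -64227)
Add(Mul(124249, Pow(p, -1)), S) = Add(Mul(124249, Pow(151923, -1)), -64227) = Add(Mul(124249, Rational(1, 151923)), -64227) = Add(Rational(124249, 151923), -64227) = Rational(-9757434272, 151923)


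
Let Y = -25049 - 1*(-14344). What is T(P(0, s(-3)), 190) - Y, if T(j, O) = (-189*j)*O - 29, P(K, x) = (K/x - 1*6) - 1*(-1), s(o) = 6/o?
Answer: 190226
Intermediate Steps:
Y = -10705 (Y = -25049 + 14344 = -10705)
P(K, x) = -5 + K/x (P(K, x) = (K/x - 6) + 1 = (-6 + K/x) + 1 = -5 + K/x)
T(j, O) = -29 - 189*O*j (T(j, O) = -189*O*j - 29 = -29 - 189*O*j)
T(P(0, s(-3)), 190) - Y = (-29 - 189*190*(-5 + 0/((6/(-3))))) - 1*(-10705) = (-29 - 189*190*(-5 + 0/((6*(-1/3))))) + 10705 = (-29 - 189*190*(-5 + 0/(-2))) + 10705 = (-29 - 189*190*(-5 + 0*(-1/2))) + 10705 = (-29 - 189*190*(-5 + 0)) + 10705 = (-29 - 189*190*(-5)) + 10705 = (-29 + 179550) + 10705 = 179521 + 10705 = 190226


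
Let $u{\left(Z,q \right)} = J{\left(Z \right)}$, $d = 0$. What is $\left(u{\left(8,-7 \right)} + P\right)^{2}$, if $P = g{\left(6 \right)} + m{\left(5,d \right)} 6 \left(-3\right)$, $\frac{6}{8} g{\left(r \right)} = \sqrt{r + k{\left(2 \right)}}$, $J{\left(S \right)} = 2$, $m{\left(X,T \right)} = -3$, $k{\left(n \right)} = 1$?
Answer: $\frac{28336}{9} + \frac{448 \sqrt{7}}{3} \approx 3543.5$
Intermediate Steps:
$g{\left(r \right)} = \frac{4 \sqrt{1 + r}}{3}$ ($g{\left(r \right)} = \frac{4 \sqrt{r + 1}}{3} = \frac{4 \sqrt{1 + r}}{3}$)
$u{\left(Z,q \right)} = 2$
$P = 54 + \frac{4 \sqrt{7}}{3}$ ($P = \frac{4 \sqrt{1 + 6}}{3} - 3 \cdot 6 \left(-3\right) = \frac{4 \sqrt{7}}{3} - -54 = \frac{4 \sqrt{7}}{3} + 54 = 54 + \frac{4 \sqrt{7}}{3} \approx 57.528$)
$\left(u{\left(8,-7 \right)} + P\right)^{2} = \left(2 + \left(54 + \frac{4 \sqrt{7}}{3}\right)\right)^{2} = \left(56 + \frac{4 \sqrt{7}}{3}\right)^{2}$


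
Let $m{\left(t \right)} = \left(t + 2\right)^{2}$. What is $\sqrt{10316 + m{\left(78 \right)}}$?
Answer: $2 \sqrt{4179} \approx 129.29$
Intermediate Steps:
$m{\left(t \right)} = \left(2 + t\right)^{2}$
$\sqrt{10316 + m{\left(78 \right)}} = \sqrt{10316 + \left(2 + 78\right)^{2}} = \sqrt{10316 + 80^{2}} = \sqrt{10316 + 6400} = \sqrt{16716} = 2 \sqrt{4179}$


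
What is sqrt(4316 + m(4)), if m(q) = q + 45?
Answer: 3*sqrt(485) ≈ 66.068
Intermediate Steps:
m(q) = 45 + q
sqrt(4316 + m(4)) = sqrt(4316 + (45 + 4)) = sqrt(4316 + 49) = sqrt(4365) = 3*sqrt(485)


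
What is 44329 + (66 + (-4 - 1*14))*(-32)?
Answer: 42793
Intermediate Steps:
44329 + (66 + (-4 - 1*14))*(-32) = 44329 + (66 + (-4 - 14))*(-32) = 44329 + (66 - 18)*(-32) = 44329 + 48*(-32) = 44329 - 1536 = 42793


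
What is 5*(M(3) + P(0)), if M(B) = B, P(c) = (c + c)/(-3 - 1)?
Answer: 15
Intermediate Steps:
P(c) = -c/2 (P(c) = (2*c)/(-4) = (2*c)*(-1/4) = -c/2)
5*(M(3) + P(0)) = 5*(3 - 1/2*0) = 5*(3 + 0) = 5*3 = 15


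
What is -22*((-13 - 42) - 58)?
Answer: 2486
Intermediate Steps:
-22*((-13 - 42) - 58) = -22*(-55 - 58) = -22*(-113) = 2486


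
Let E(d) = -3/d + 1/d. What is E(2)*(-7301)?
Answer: 7301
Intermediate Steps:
E(d) = -2/d (E(d) = -3/d + 1/d = -2/d)
E(2)*(-7301) = -2/2*(-7301) = -2*½*(-7301) = -1*(-7301) = 7301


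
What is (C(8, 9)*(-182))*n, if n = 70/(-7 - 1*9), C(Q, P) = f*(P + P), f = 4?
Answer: 57330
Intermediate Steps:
C(Q, P) = 8*P (C(Q, P) = 4*(P + P) = 4*(2*P) = 8*P)
n = -35/8 (n = 70/(-7 - 9) = 70/(-16) = 70*(-1/16) = -35/8 ≈ -4.3750)
(C(8, 9)*(-182))*n = ((8*9)*(-182))*(-35/8) = (72*(-182))*(-35/8) = -13104*(-35/8) = 57330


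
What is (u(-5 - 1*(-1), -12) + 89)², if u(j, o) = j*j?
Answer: 11025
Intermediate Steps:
u(j, o) = j²
(u(-5 - 1*(-1), -12) + 89)² = ((-5 - 1*(-1))² + 89)² = ((-5 + 1)² + 89)² = ((-4)² + 89)² = (16 + 89)² = 105² = 11025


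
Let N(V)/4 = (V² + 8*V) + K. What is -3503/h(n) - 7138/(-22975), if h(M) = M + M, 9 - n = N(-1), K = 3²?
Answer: -80467149/45950 ≈ -1751.2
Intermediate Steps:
K = 9
N(V) = 36 + 4*V² + 32*V (N(V) = 4*((V² + 8*V) + 9) = 4*(9 + V² + 8*V) = 36 + 4*V² + 32*V)
n = 1 (n = 9 - (36 + 4*(-1)² + 32*(-1)) = 9 - (36 + 4*1 - 32) = 9 - (36 + 4 - 32) = 9 - 1*8 = 9 - 8 = 1)
h(M) = 2*M
-3503/h(n) - 7138/(-22975) = -3503/(2*1) - 7138/(-22975) = -3503/2 - 7138*(-1/22975) = -3503*½ + 7138/22975 = -3503/2 + 7138/22975 = -80467149/45950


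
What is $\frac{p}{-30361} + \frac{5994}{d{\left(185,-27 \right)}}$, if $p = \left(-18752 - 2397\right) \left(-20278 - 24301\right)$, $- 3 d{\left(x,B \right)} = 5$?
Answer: $- \frac{5259957857}{151805} \approx -34649.0$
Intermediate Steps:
$d{\left(x,B \right)} = - \frac{5}{3}$ ($d{\left(x,B \right)} = \left(- \frac{1}{3}\right) 5 = - \frac{5}{3}$)
$p = 942801271$ ($p = \left(-21149\right) \left(-44579\right) = 942801271$)
$\frac{p}{-30361} + \frac{5994}{d{\left(185,-27 \right)}} = \frac{942801271}{-30361} + \frac{5994}{- \frac{5}{3}} = 942801271 \left(- \frac{1}{30361}\right) + 5994 \left(- \frac{3}{5}\right) = - \frac{942801271}{30361} - \frac{17982}{5} = - \frac{5259957857}{151805}$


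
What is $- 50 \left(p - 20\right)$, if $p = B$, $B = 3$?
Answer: $850$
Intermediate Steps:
$p = 3$
$- 50 \left(p - 20\right) = - 50 \left(3 - 20\right) = \left(-50\right) \left(-17\right) = 850$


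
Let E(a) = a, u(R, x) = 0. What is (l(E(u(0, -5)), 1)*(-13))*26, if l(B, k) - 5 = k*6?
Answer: -3718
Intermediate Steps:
l(B, k) = 5 + 6*k (l(B, k) = 5 + k*6 = 5 + 6*k)
(l(E(u(0, -5)), 1)*(-13))*26 = ((5 + 6*1)*(-13))*26 = ((5 + 6)*(-13))*26 = (11*(-13))*26 = -143*26 = -3718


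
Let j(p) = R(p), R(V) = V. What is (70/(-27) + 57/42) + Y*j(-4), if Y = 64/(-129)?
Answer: 12175/16254 ≈ 0.74905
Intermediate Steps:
j(p) = p
Y = -64/129 (Y = 64*(-1/129) = -64/129 ≈ -0.49612)
(70/(-27) + 57/42) + Y*j(-4) = (70/(-27) + 57/42) - 64/129*(-4) = (70*(-1/27) + 57*(1/42)) + 256/129 = (-70/27 + 19/14) + 256/129 = -467/378 + 256/129 = 12175/16254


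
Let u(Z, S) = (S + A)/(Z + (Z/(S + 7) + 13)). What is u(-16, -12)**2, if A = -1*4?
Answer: 6400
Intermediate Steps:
A = -4
u(Z, S) = (-4 + S)/(13 + Z + Z/(7 + S)) (u(Z, S) = (S - 4)/(Z + (Z/(S + 7) + 13)) = (-4 + S)/(Z + (Z/(7 + S) + 13)) = (-4 + S)/(Z + (13 + Z/(7 + S))) = (-4 + S)/(13 + Z + Z/(7 + S)))
u(-16, -12)**2 = ((-28 + (-12)**2 + 3*(-12))/(91 + 8*(-16) + 13*(-12) - 12*(-16)))**2 = ((-28 + 144 - 36)/(91 - 128 - 156 + 192))**2 = (80/(-1))**2 = (-1*80)**2 = (-80)**2 = 6400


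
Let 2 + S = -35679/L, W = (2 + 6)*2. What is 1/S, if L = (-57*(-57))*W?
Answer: -17328/46549 ≈ -0.37225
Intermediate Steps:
W = 16 (W = 8*2 = 16)
L = 51984 (L = -57*(-57)*16 = 3249*16 = 51984)
S = -46549/17328 (S = -2 - 35679/51984 = -2 - 35679*1/51984 = -2 - 11893/17328 = -46549/17328 ≈ -2.6863)
1/S = 1/(-46549/17328) = -17328/46549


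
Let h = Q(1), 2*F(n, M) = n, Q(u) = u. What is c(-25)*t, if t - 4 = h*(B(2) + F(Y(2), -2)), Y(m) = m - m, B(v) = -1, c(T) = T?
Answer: -75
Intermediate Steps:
Y(m) = 0
F(n, M) = n/2
h = 1
t = 3 (t = 4 + 1*(-1 + (½)*0) = 4 + 1*(-1 + 0) = 4 + 1*(-1) = 4 - 1 = 3)
c(-25)*t = -25*3 = -75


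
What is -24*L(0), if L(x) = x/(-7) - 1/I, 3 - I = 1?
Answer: 12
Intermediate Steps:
I = 2 (I = 3 - 1*1 = 3 - 1 = 2)
L(x) = -½ - x/7 (L(x) = x/(-7) - 1/2 = x*(-⅐) - 1*½ = -x/7 - ½ = -½ - x/7)
-24*L(0) = -24*(-½ - ⅐*0) = -24*(-½ + 0) = -24*(-½) = 12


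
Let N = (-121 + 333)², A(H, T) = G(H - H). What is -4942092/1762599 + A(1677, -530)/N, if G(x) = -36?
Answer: -18515069701/6601520788 ≈ -2.8047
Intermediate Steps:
A(H, T) = -36
N = 44944 (N = 212² = 44944)
-4942092/1762599 + A(1677, -530)/N = -4942092/1762599 - 36/44944 = -4942092*1/1762599 - 36*1/44944 = -1647364/587533 - 9/11236 = -18515069701/6601520788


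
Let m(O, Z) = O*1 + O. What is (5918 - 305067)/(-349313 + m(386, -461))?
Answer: 299149/348541 ≈ 0.85829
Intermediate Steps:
m(O, Z) = 2*O (m(O, Z) = O + O = 2*O)
(5918 - 305067)/(-349313 + m(386, -461)) = (5918 - 305067)/(-349313 + 2*386) = -299149/(-349313 + 772) = -299149/(-348541) = -299149*(-1/348541) = 299149/348541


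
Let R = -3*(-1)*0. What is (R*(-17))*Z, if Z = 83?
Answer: 0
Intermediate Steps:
R = 0 (R = 3*0 = 0)
(R*(-17))*Z = (0*(-17))*83 = 0*83 = 0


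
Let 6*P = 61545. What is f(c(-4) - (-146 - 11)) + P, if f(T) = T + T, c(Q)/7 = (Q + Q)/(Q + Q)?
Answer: 21171/2 ≈ 10586.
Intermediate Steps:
c(Q) = 7 (c(Q) = 7*((Q + Q)/(Q + Q)) = 7*((2*Q)/((2*Q))) = 7*((2*Q)*(1/(2*Q))) = 7*1 = 7)
P = 20515/2 (P = (⅙)*61545 = 20515/2 ≈ 10258.)
f(T) = 2*T
f(c(-4) - (-146 - 11)) + P = 2*(7 - (-146 - 11)) + 20515/2 = 2*(7 - 1*(-157)) + 20515/2 = 2*(7 + 157) + 20515/2 = 2*164 + 20515/2 = 328 + 20515/2 = 21171/2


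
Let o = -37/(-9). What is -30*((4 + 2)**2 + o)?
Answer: -3610/3 ≈ -1203.3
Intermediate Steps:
o = 37/9 (o = -37*(-1/9) = 37/9 ≈ 4.1111)
-30*((4 + 2)**2 + o) = -30*((4 + 2)**2 + 37/9) = -30*(6**2 + 37/9) = -30*(36 + 37/9) = -30*361/9 = -3610/3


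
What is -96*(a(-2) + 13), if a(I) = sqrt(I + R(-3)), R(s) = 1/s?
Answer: -1248 - 32*I*sqrt(21) ≈ -1248.0 - 146.64*I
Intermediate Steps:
a(I) = sqrt(-1/3 + I) (a(I) = sqrt(I + 1/(-3)) = sqrt(I - 1/3) = sqrt(-1/3 + I))
-96*(a(-2) + 13) = -96*(sqrt(-3 + 9*(-2))/3 + 13) = -96*(sqrt(-3 - 18)/3 + 13) = -96*(sqrt(-21)/3 + 13) = -96*((I*sqrt(21))/3 + 13) = -96*(I*sqrt(21)/3 + 13) = -96*(13 + I*sqrt(21)/3) = -1248 - 32*I*sqrt(21)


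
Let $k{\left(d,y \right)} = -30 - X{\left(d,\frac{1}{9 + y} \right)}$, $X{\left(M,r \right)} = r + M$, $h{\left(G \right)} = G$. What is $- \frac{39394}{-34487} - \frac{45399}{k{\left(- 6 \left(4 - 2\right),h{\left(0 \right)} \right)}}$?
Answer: $\frac{14097499039}{5621381} \approx 2507.8$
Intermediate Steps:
$X{\left(M,r \right)} = M + r$
$k{\left(d,y \right)} = -30 - d - \frac{1}{9 + y}$ ($k{\left(d,y \right)} = -30 - \left(d + \frac{1}{9 + y}\right) = -30 - d - \frac{1}{9 + y}$)
$- \frac{39394}{-34487} - \frac{45399}{k{\left(- 6 \left(4 - 2\right),h{\left(0 \right)} \right)}} = - \frac{39394}{-34487} - \frac{45399}{\frac{1}{9 + 0} \left(-1 + \left(-30 - - 6 \left(4 - 2\right)\right) \left(9 + 0\right)\right)} = \left(-39394\right) \left(- \frac{1}{34487}\right) - \frac{45399}{\frac{1}{9} \left(-1 + \left(-30 - \left(-6\right) 2\right) 9\right)} = \frac{39394}{34487} - \frac{45399}{\frac{1}{9} \left(-1 + \left(-30 - -12\right) 9\right)} = \frac{39394}{34487} - \frac{45399}{\frac{1}{9} \left(-1 + \left(-30 + 12\right) 9\right)} = \frac{39394}{34487} - \frac{45399}{\frac{1}{9} \left(-1 - 162\right)} = \frac{39394}{34487} - \frac{45399}{\frac{1}{9} \left(-163\right)} = \frac{39394}{34487} - \frac{45399}{- \frac{163}{9}} = \frac{39394}{34487} - - \frac{408591}{163} = \frac{39394}{34487} + \frac{408591}{163} = \frac{14097499039}{5621381}$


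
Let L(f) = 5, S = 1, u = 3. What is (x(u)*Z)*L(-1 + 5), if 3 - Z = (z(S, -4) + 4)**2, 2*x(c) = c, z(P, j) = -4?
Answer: 45/2 ≈ 22.500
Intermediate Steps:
x(c) = c/2
Z = 3 (Z = 3 - (-4 + 4)**2 = 3 - 1*0**2 = 3 - 1*0 = 3 + 0 = 3)
(x(u)*Z)*L(-1 + 5) = (((1/2)*3)*3)*5 = ((3/2)*3)*5 = (9/2)*5 = 45/2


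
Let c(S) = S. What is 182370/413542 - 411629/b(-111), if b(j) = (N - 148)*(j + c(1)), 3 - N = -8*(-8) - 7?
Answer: -83086809259/4594451620 ≈ -18.084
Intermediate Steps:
N = -54 (N = 3 - (-8*(-8) - 7) = 3 - (64 - 7) = 3 - 1*57 = 3 - 57 = -54)
b(j) = -202 - 202*j (b(j) = (-54 - 148)*(j + 1) = -202*(1 + j) = -202 - 202*j)
182370/413542 - 411629/b(-111) = 182370/413542 - 411629/(-202 - 202*(-111)) = 182370*(1/413542) - 411629/(-202 + 22422) = 91185/206771 - 411629/22220 = -83086809259/4594451620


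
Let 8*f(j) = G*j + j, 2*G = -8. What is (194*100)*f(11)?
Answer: -80025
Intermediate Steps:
G = -4 (G = (1/2)*(-8) = -4)
f(j) = -3*j/8 (f(j) = (-4*j + j)/8 = (-3*j)/8 = -3*j/8)
(194*100)*f(11) = (194*100)*(-3/8*11) = 19400*(-33/8) = -80025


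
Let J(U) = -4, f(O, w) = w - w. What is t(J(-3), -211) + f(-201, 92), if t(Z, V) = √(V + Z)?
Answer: I*√215 ≈ 14.663*I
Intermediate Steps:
f(O, w) = 0
t(J(-3), -211) + f(-201, 92) = √(-211 - 4) + 0 = √(-215) + 0 = I*√215 + 0 = I*√215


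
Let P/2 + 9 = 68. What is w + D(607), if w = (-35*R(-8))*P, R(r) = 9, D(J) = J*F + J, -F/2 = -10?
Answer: -24423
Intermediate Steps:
F = 20 (F = -2*(-10) = 20)
D(J) = 21*J (D(J) = J*20 + J = 20*J + J = 21*J)
P = 118 (P = -18 + 2*68 = -18 + 136 = 118)
w = -37170 (w = -35*9*118 = -315*118 = -37170)
w + D(607) = -37170 + 21*607 = -37170 + 12747 = -24423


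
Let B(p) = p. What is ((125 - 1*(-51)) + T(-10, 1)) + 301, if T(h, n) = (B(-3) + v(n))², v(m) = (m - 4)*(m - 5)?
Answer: 558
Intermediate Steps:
v(m) = (-5 + m)*(-4 + m) (v(m) = (-4 + m)*(-5 + m) = (-5 + m)*(-4 + m))
T(h, n) = (17 + n² - 9*n)² (T(h, n) = (-3 + (20 + n² - 9*n))² = (17 + n² - 9*n)²)
((125 - 1*(-51)) + T(-10, 1)) + 301 = ((125 - 1*(-51)) + (17 + 1² - 9*1)²) + 301 = ((125 + 51) + (17 + 1 - 9)²) + 301 = (176 + 9²) + 301 = (176 + 81) + 301 = 257 + 301 = 558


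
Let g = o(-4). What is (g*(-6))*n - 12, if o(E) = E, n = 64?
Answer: 1524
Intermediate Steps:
g = -4
(g*(-6))*n - 12 = -4*(-6)*64 - 12 = 24*64 - 12 = 1536 - 12 = 1524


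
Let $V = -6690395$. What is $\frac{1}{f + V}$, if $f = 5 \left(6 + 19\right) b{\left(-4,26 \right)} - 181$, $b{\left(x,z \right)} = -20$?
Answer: $- \frac{1}{6693076} \approx -1.4941 \cdot 10^{-7}$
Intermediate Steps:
$f = -2681$ ($f = 5 \left(6 + 19\right) \left(-20\right) - 181 = 5 \cdot 25 \left(-20\right) - 181 = 125 \left(-20\right) - 181 = -2500 - 181 = -2681$)
$\frac{1}{f + V} = \frac{1}{-2681 - 6690395} = \frac{1}{-6693076} = - \frac{1}{6693076}$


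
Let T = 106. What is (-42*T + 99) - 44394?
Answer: -48747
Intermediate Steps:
(-42*T + 99) - 44394 = (-42*106 + 99) - 44394 = (-4452 + 99) - 44394 = -4353 - 44394 = -48747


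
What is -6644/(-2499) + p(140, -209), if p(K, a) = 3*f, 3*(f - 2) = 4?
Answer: 31634/2499 ≈ 12.659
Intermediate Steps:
f = 10/3 (f = 2 + (⅓)*4 = 2 + 4/3 = 10/3 ≈ 3.3333)
p(K, a) = 10 (p(K, a) = 3*(10/3) = 10)
-6644/(-2499) + p(140, -209) = -6644/(-2499) + 10 = -6644*(-1/2499) + 10 = 6644/2499 + 10 = 31634/2499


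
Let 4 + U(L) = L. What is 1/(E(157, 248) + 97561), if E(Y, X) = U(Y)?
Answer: 1/97714 ≈ 1.0234e-5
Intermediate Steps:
U(L) = -4 + L
E(Y, X) = -4 + Y
1/(E(157, 248) + 97561) = 1/((-4 + 157) + 97561) = 1/(153 + 97561) = 1/97714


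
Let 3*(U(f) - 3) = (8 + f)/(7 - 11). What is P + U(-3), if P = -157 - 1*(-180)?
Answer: 307/12 ≈ 25.583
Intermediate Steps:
P = 23 (P = -157 + 180 = 23)
U(f) = 7/3 - f/12 (U(f) = 3 + ((8 + f)/(7 - 11))/3 = 3 + ((8 + f)/(-4))/3 = 3 + ((8 + f)*(-¼))/3 = 3 + (-2 - f/4)/3 = 3 + (-⅔ - f/12) = 7/3 - f/12)
P + U(-3) = 23 + (7/3 - 1/12*(-3)) = 23 + (7/3 + ¼) = 23 + 31/12 = 307/12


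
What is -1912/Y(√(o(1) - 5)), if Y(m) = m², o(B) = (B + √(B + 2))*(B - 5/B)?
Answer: 5736/11 - 7648*√3/33 ≈ 120.04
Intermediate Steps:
o(B) = (B + √(2 + B))*(B - 5/B)
-1912/Y(√(o(1) - 5)) = -1912/((-5 + 1² + 1*√(2 + 1) - 5*√(2 + 1)/1) - 5) = -1912/((-5 + 1 + 1*√3 - 5*1*√3) - 5) = -1912/((-5 + 1 + √3 - 5*√3) - 5) = -1912/((-4 - 4*√3) - 5) = -1912/(-9 - 4*√3)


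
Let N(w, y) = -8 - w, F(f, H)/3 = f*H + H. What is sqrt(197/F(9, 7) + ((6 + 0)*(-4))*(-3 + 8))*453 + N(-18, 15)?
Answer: 10 + 151*I*sqrt(5250630)/70 ≈ 10.0 + 4942.9*I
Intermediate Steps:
F(f, H) = 3*H + 3*H*f (F(f, H) = 3*(f*H + H) = 3*(H*f + H) = 3*(H + H*f) = 3*H + 3*H*f)
sqrt(197/F(9, 7) + ((6 + 0)*(-4))*(-3 + 8))*453 + N(-18, 15) = sqrt(197/((3*7*(1 + 9))) + ((6 + 0)*(-4))*(-3 + 8))*453 + (-8 - 1*(-18)) = sqrt(197/((3*7*10)) + (6*(-4))*5)*453 + (-8 + 18) = sqrt(197/210 - 24*5)*453 + 10 = sqrt(197*(1/210) - 120)*453 + 10 = sqrt(197/210 - 120)*453 + 10 = sqrt(-25003/210)*453 + 10 = (I*sqrt(5250630)/210)*453 + 10 = 151*I*sqrt(5250630)/70 + 10 = 10 + 151*I*sqrt(5250630)/70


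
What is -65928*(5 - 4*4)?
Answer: 725208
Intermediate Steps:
-65928*(5 - 4*4) = -65928*(5 - 16) = -65928*(-11) = 725208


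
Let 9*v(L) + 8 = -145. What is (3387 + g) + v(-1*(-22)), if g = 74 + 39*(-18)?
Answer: 2742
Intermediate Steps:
g = -628 (g = 74 - 702 = -628)
v(L) = -17 (v(L) = -8/9 + (⅑)*(-145) = -8/9 - 145/9 = -17)
(3387 + g) + v(-1*(-22)) = (3387 - 628) - 17 = 2759 - 17 = 2742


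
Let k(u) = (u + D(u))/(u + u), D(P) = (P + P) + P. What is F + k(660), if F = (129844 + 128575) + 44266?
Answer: 302687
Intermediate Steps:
F = 302685 (F = 258419 + 44266 = 302685)
D(P) = 3*P (D(P) = 2*P + P = 3*P)
k(u) = 2 (k(u) = (u + 3*u)/(u + u) = (4*u)/((2*u)) = (4*u)*(1/(2*u)) = 2)
F + k(660) = 302685 + 2 = 302687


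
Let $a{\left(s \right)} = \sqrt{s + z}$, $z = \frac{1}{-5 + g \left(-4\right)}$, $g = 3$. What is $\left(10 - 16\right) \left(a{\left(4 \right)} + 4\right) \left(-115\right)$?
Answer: $2760 + \frac{690 \sqrt{1139}}{17} \approx 4129.8$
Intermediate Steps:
$z = - \frac{1}{17}$ ($z = \frac{1}{-5 + 3 \left(-4\right)} = \frac{1}{-5 - 12} = \frac{1}{-17} = - \frac{1}{17} \approx -0.058824$)
$a{\left(s \right)} = \sqrt{- \frac{1}{17} + s}$ ($a{\left(s \right)} = \sqrt{s - \frac{1}{17}} = \sqrt{- \frac{1}{17} + s}$)
$\left(10 - 16\right) \left(a{\left(4 \right)} + 4\right) \left(-115\right) = \left(10 - 16\right) \left(\frac{\sqrt{-17 + 289 \cdot 4}}{17} + 4\right) \left(-115\right) = - 6 \left(\frac{\sqrt{-17 + 1156}}{17} + 4\right) \left(-115\right) = - 6 \left(\frac{\sqrt{1139}}{17} + 4\right) \left(-115\right) = - 6 \left(4 + \frac{\sqrt{1139}}{17}\right) \left(-115\right) = \left(-24 - \frac{6 \sqrt{1139}}{17}\right) \left(-115\right) = 2760 + \frac{690 \sqrt{1139}}{17}$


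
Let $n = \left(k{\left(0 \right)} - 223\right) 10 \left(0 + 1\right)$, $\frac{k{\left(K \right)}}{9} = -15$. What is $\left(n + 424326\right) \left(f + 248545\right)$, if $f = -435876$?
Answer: $-78818768926$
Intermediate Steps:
$k{\left(K \right)} = -135$ ($k{\left(K \right)} = 9 \left(-15\right) = -135$)
$n = -3580$ ($n = \left(-135 - 223\right) 10 \left(0 + 1\right) = - 358 \cdot 10 \cdot 1 = \left(-358\right) 10 = -3580$)
$\left(n + 424326\right) \left(f + 248545\right) = \left(-3580 + 424326\right) \left(-435876 + 248545\right) = 420746 \left(-187331\right) = -78818768926$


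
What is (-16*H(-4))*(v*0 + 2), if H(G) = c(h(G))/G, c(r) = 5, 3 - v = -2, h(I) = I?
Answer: 40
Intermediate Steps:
v = 5 (v = 3 - 1*(-2) = 3 + 2 = 5)
H(G) = 5/G
(-16*H(-4))*(v*0 + 2) = (-80/(-4))*(5*0 + 2) = (-80*(-1)/4)*(0 + 2) = -16*(-5/4)*2 = 20*2 = 40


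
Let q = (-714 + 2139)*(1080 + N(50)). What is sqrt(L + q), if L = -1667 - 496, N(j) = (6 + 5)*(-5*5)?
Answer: 3*sqrt(127218) ≈ 1070.0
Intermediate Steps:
N(j) = -275 (N(j) = 11*(-25) = -275)
q = 1147125 (q = (-714 + 2139)*(1080 - 275) = 1425*805 = 1147125)
L = -2163
sqrt(L + q) = sqrt(-2163 + 1147125) = sqrt(1144962) = 3*sqrt(127218)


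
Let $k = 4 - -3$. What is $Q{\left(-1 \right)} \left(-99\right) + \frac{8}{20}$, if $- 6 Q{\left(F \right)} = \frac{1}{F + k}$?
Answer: $\frac{63}{20} \approx 3.15$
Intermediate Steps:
$k = 7$ ($k = 4 + 3 = 7$)
$Q{\left(F \right)} = - \frac{1}{6 \left(7 + F\right)}$ ($Q{\left(F \right)} = - \frac{1}{6 \left(F + 7\right)} = - \frac{1}{6 \left(7 + F\right)}$)
$Q{\left(-1 \right)} \left(-99\right) + \frac{8}{20} = - \frac{1}{42 + 6 \left(-1\right)} \left(-99\right) + \frac{8}{20} = - \frac{1}{42 - 6} \left(-99\right) + 8 \cdot \frac{1}{20} = - \frac{1}{36} \left(-99\right) + \frac{2}{5} = \left(-1\right) \frac{1}{36} \left(-99\right) + \frac{2}{5} = \left(- \frac{1}{36}\right) \left(-99\right) + \frac{2}{5} = \frac{11}{4} + \frac{2}{5} = \frac{63}{20}$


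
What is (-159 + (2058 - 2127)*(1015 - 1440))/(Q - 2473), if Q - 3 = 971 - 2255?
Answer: -14583/1877 ≈ -7.7693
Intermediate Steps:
Q = -1281 (Q = 3 + (971 - 2255) = 3 - 1284 = -1281)
(-159 + (2058 - 2127)*(1015 - 1440))/(Q - 2473) = (-159 + (2058 - 2127)*(1015 - 1440))/(-1281 - 2473) = (-159 - 69*(-425))/(-3754) = (-159 + 29325)*(-1/3754) = 29166*(-1/3754) = -14583/1877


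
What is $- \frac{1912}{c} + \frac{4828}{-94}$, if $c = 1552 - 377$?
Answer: $- \frac{62262}{1175} \approx -52.989$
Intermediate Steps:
$c = 1175$
$- \frac{1912}{c} + \frac{4828}{-94} = - \frac{1912}{1175} + \frac{4828}{-94} = \left(-1912\right) \frac{1}{1175} + 4828 \left(- \frac{1}{94}\right) = - \frac{1912}{1175} - \frac{2414}{47} = - \frac{62262}{1175}$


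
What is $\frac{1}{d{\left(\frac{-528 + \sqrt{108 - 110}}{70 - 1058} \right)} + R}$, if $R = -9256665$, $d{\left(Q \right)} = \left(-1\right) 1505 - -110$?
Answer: $- \frac{1}{9258060} \approx -1.0801 \cdot 10^{-7}$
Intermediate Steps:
$d{\left(Q \right)} = -1395$ ($d{\left(Q \right)} = -1505 + 110 = -1395$)
$\frac{1}{d{\left(\frac{-528 + \sqrt{108 - 110}}{70 - 1058} \right)} + R} = \frac{1}{-1395 - 9256665} = \frac{1}{-9258060} = - \frac{1}{9258060}$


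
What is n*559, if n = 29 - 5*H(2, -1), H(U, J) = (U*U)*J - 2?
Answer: 32981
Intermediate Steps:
H(U, J) = -2 + J*U² (H(U, J) = U²*J - 2 = J*U² - 2 = -2 + J*U²)
n = 59 (n = 29 - 5*(-2 - 1*2²) = 29 - 5*(-2 - 1*4) = 29 - 5*(-2 - 4) = 29 - 5*(-6) = 29 + 30 = 59)
n*559 = 59*559 = 32981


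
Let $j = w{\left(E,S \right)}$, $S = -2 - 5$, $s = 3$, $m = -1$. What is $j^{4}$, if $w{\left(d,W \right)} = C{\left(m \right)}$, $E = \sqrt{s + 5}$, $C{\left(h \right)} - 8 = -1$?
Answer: $2401$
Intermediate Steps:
$S = -7$ ($S = -2 - 5 = -7$)
$C{\left(h \right)} = 7$ ($C{\left(h \right)} = 8 - 1 = 7$)
$E = 2 \sqrt{2}$ ($E = \sqrt{3 + 5} = \sqrt{8} = 2 \sqrt{2} \approx 2.8284$)
$w{\left(d,W \right)} = 7$
$j = 7$
$j^{4} = 7^{4} = 2401$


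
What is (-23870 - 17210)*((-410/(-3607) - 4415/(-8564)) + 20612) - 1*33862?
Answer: -6539491841513664/7722587 ≈ -8.4680e+8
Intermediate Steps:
(-23870 - 17210)*((-410/(-3607) - 4415/(-8564)) + 20612) - 1*33862 = -41080*((-410*(-1/3607) - 4415*(-1/8564)) + 20612) - 33862 = -41080*((410/3607 + 4415/8564) + 20612) - 33862 = -41080*(19436145/30890348 + 20612) - 33862 = -41080*636731289121/30890348 - 33862 = -6539230339272670/7722587 - 33862 = -6539491841513664/7722587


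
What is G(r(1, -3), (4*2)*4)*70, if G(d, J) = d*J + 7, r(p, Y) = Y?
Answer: -6230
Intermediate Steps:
G(d, J) = 7 + J*d (G(d, J) = J*d + 7 = 7 + J*d)
G(r(1, -3), (4*2)*4)*70 = (7 + ((4*2)*4)*(-3))*70 = (7 + (8*4)*(-3))*70 = (7 + 32*(-3))*70 = (7 - 96)*70 = -89*70 = -6230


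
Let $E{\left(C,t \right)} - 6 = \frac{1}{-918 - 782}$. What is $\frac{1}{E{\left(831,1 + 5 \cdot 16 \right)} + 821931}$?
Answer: $\frac{1700}{1397292899} \approx 1.2166 \cdot 10^{-6}$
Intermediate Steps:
$E{\left(C,t \right)} = \frac{10199}{1700}$ ($E{\left(C,t \right)} = 6 + \frac{1}{-918 - 782} = 6 + \frac{1}{-1700} = 6 - \frac{1}{1700} = \frac{10199}{1700}$)
$\frac{1}{E{\left(831,1 + 5 \cdot 16 \right)} + 821931} = \frac{1}{\frac{10199}{1700} + 821931} = \frac{1}{\frac{1397292899}{1700}} = \frac{1700}{1397292899}$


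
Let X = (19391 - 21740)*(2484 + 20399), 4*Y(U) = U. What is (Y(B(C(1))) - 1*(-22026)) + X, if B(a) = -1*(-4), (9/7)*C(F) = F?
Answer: -53730140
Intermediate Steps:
C(F) = 7*F/9
B(a) = 4
Y(U) = U/4
X = -53752167 (X = -2349*22883 = -53752167)
(Y(B(C(1))) - 1*(-22026)) + X = ((¼)*4 - 1*(-22026)) - 53752167 = (1 + 22026) - 53752167 = 22027 - 53752167 = -53730140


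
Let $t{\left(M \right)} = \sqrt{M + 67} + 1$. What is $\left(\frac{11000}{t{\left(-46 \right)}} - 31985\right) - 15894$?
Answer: $-48429 + 550 \sqrt{21} \approx -45909.0$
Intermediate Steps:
$t{\left(M \right)} = 1 + \sqrt{67 + M}$ ($t{\left(M \right)} = \sqrt{67 + M} + 1 = 1 + \sqrt{67 + M}$)
$\left(\frac{11000}{t{\left(-46 \right)}} - 31985\right) - 15894 = \left(\frac{11000}{1 + \sqrt{67 - 46}} - 31985\right) - 15894 = \left(\frac{11000}{1 + \sqrt{21}} - 31985\right) - 15894 = \left(-31985 + \frac{11000}{1 + \sqrt{21}}\right) - 15894 = -47879 + \frac{11000}{1 + \sqrt{21}}$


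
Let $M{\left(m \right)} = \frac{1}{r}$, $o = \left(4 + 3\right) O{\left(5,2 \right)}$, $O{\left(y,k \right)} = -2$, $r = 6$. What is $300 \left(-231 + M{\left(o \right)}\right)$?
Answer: $-69250$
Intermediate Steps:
$o = -14$ ($o = \left(4 + 3\right) \left(-2\right) = 7 \left(-2\right) = -14$)
$M{\left(m \right)} = \frac{1}{6}$
$300 \left(-231 + M{\left(o \right)}\right) = 300 \left(-231 + \frac{1}{6}\right) = 300 \left(- \frac{1385}{6}\right) = -69250$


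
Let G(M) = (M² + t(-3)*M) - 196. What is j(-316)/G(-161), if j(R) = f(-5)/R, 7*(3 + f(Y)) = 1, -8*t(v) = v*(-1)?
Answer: 40/114074499 ≈ 3.5065e-7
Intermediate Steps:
t(v) = v/8 (t(v) = -v*(-1)/8 = -(-1)*v/8 = v/8)
f(Y) = -20/7 (f(Y) = -3 + (⅐)*1 = -3 + ⅐ = -20/7)
G(M) = -196 + M² - 3*M/8 (G(M) = (M² + ((⅛)*(-3))*M) - 196 = (M² - 3*M/8) - 196 = -196 + M² - 3*M/8)
j(R) = -20/(7*R)
j(-316)/G(-161) = (-20/7/(-316))/(-196 + (-161)² - 3/8*(-161)) = (-20/7*(-1/316))/(-196 + 25921 + 483/8) = 5/(553*(206283/8)) = (5/553)*(8/206283) = 40/114074499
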